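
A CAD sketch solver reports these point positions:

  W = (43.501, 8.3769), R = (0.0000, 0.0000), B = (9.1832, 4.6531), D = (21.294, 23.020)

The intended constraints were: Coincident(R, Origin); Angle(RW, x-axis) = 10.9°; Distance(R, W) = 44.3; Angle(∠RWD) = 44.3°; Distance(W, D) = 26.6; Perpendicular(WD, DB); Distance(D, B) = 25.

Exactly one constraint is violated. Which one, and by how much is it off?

Distance(D, B) = 25 — off by 3.00.

R = (0.00, 0.00) ✓; RW at 10.90° ✓; |RW| = 44.30 ✓; ∠RWD = 44.30° ✓; |WD| = 26.60 ✓; ∠(WD, DB) = 90.00° ✓; |DB| = 22.00 ✗.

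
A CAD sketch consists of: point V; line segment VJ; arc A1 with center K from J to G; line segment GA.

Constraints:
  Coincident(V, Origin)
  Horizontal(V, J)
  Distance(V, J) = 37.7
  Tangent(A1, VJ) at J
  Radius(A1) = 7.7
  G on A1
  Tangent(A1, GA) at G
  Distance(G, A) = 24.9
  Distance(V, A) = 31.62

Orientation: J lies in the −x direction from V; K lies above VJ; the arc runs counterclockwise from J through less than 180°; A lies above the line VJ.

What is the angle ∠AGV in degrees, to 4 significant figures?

67.45°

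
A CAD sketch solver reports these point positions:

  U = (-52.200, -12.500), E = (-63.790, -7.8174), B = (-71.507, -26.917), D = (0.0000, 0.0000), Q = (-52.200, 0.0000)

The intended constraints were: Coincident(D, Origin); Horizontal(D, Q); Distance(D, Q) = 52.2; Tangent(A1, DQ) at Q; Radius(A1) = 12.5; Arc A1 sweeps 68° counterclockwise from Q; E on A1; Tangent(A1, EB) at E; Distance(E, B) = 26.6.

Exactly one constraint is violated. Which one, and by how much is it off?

Distance(E, B) = 26.6 — off by 6.00.

D = (0.00, 0.00) ✓; D.y = 0.00, Q.y = 0.00 ✓; |DQ| = 52.20 ✓; ∠(UQ, QD) = 90.00° ✓; |UQ| = 12.50 ✓; bearing(U→E) − bearing(U→Q) = 68.00° ✓; |UE| = 12.50 ✓; ∠(UE, EB) = 90.00° ✓; |EB| = 20.60 ✗.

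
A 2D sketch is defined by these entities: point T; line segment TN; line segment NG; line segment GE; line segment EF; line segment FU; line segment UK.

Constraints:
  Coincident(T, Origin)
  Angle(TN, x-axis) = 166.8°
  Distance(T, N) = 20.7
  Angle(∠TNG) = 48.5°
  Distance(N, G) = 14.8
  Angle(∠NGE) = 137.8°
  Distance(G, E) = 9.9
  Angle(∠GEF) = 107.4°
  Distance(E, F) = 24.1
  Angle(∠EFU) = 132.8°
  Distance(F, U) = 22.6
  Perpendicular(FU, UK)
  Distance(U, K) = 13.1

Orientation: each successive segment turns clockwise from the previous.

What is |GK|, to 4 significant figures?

36.51

∠EFU = 132.8° gives FU at -126.7° from the x-axis; with |FU| = 22.6, U = (-7.360, -29.73). The perpendicularity gives UK at right angles to FU, so UK runs at 143.3°; with |UK| = 13.1, K = (-17.86, -21.90). Then |GK| = |K − G| = 36.51.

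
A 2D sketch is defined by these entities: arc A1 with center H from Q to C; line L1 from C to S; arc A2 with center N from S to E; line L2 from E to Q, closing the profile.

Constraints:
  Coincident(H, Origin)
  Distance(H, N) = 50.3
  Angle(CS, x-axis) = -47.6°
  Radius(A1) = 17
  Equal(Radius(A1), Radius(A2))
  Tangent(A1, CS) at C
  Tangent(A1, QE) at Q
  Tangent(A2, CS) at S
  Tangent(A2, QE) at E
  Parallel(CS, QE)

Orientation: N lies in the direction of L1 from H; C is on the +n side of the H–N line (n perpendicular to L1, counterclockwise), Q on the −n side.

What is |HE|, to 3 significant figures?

53.1

The slot axis is L1's direction at -47.6°, so u = (cos -47.6°, sin -47.6°) = (0.674, -0.738) and n = (−sin -47.6°, cos -47.6°) = (0.738, 0.674). H is at the origin and N lies 50.3 along u from H, so N = 50.3·u = (33.9, -37.1). Tangency of A1 to both parallel lines with radius 17.0 puts C and Q at H ± 17.0·n: C = (12.6, 11.5), Q = (-12.6, -11.5). Equal radii place S and E the same way about N: S = N + 17.0·n = (46.5, -25.7), E = N − 17.0·n = (21.4, -48.6). Then |HE| = |E − H| = 53.1.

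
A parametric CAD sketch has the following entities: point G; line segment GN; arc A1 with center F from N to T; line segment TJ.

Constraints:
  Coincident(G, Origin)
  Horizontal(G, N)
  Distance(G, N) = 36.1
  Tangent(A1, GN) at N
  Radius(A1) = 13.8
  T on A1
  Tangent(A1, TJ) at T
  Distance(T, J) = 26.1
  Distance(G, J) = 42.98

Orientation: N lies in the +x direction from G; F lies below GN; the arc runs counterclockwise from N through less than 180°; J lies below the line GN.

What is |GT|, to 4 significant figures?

25.55

Checks: ∠(FN, NG) = 90.00° ✓; |FT| = 13.80 ✓; ∠(FT, TJ) = 90.00° ✓; |TJ| = 26.10 ✓; |GJ| = 42.98 ✓.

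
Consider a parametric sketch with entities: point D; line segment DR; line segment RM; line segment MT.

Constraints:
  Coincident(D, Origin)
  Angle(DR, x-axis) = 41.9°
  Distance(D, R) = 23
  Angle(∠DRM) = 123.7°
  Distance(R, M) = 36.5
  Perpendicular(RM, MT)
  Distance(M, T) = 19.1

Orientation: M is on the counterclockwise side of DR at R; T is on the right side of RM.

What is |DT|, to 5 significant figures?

62.359

D is at the origin; DR runs at 41.9° with length 23.0, so R = 23.0·(cos 41.9°, sin 41.9°) = (17.119, 15.360). ∠DRM = 123.7°, so RM runs at 41.9° + (180° − 123.7°) = 98.200° from the x-axis; with |RM| = 36.5, M = R + 36.5·(cos 98.200°, sin 98.200°) = (11.913, 51.487). The perpendicularity gives MT at right angles to RM; with |MT| = 19.1 on the right of RM, T = M + 19.1·(0.98978, 0.14263) = (30.818, 54.211). Then |DT| = |T − D| = 62.359.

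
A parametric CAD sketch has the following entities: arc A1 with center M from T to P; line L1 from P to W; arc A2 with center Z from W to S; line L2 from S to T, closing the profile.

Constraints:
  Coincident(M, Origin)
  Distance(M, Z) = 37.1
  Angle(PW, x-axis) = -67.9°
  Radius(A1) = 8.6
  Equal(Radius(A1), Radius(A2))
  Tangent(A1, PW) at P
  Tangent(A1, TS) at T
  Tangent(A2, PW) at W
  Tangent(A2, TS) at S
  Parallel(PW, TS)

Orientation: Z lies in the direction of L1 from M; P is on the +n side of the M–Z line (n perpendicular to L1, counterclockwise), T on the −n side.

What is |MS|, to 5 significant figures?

38.084

Tangency of A1 to both parallel lines with radius 8.6 puts P and T at M ± 8.6·n: P = (7.9681, 3.2355), T = (-7.9681, -3.2355). Equal radii place W and S the same way about Z: W = Z + 8.6·n = (21.926, -31.139), S = Z − 8.6·n = (5.9898, -37.610). Then |MS| = |S − M| = 38.084.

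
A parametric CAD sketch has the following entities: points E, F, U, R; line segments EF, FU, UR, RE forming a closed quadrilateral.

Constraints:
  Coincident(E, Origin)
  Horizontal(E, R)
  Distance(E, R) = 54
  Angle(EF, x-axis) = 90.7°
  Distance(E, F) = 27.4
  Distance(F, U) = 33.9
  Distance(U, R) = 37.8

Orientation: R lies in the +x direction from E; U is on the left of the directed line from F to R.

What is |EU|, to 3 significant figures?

45.9

Checks: |FU| = 33.90 ✓; |UR| = 37.80 ✓.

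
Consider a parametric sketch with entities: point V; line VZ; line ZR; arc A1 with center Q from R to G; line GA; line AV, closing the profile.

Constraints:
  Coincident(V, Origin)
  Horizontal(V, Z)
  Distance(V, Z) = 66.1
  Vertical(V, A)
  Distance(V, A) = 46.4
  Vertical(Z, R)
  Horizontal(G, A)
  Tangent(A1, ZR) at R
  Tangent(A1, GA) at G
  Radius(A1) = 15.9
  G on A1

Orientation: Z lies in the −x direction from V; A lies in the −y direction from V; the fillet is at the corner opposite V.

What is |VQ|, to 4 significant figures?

58.74

V and A share the same x with |VA| = 46.4 and A on the −y side, so A = (0.000, -46.40). The virtual corner opposite V is at (-66.10, -46.40). Since A1 is tangent to ZR there, QR ⟂ ZR and since A1 is tangent to GA there, QG ⟂ GA, with radius 15.9, so the center Q sits 15.9 in from both sides at Q = (-50.20, -30.50). Then |VQ| = |Q − V| = 58.74.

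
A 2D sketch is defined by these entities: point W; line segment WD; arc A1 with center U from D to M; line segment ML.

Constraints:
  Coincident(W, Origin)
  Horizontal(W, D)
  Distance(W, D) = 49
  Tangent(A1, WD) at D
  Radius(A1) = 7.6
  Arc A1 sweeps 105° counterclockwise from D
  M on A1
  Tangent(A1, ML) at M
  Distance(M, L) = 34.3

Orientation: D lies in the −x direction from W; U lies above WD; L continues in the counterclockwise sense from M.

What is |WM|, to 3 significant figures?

42.7

A1 meets WD tangentially, so UD is at right angles to WD, so U = D + (0, 7.6) = (-49.0, 7.60). On A1, D sits at bearing -90° from U; a 105° counterclockwise sweep puts M at bearing 15°, so M = U + 7.6·(cos 15°, sin 15°) = (-41.7, 9.57). Then |WM| = |M − W| = 42.7.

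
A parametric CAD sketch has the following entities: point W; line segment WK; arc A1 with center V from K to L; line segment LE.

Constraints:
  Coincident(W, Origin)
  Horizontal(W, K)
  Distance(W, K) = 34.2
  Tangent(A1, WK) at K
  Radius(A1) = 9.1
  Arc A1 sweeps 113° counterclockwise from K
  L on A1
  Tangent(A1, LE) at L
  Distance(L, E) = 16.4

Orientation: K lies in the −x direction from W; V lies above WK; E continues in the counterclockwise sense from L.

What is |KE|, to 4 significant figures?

27.82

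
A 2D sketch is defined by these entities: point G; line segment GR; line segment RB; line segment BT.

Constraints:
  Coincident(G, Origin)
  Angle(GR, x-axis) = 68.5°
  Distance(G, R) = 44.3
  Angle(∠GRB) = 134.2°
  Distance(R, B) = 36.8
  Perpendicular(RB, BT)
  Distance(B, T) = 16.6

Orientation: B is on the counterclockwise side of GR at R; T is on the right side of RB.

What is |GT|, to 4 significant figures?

83.19

∠GRB = 134.2°, so RB runs at 68.5° + (180° − 134.2°) = 114.3° from the x-axis; with |RB| = 36.8, B = R + 36.8·(cos 114.3°, sin 114.3°) = (1.092, 74.76). RB is perpendicular to BT; with |BT| = 16.6 on the right of RB, T = B + 16.6·(0.9114, 0.4115) = (16.22, 81.59). Then |GT| = |T − G| = 83.19.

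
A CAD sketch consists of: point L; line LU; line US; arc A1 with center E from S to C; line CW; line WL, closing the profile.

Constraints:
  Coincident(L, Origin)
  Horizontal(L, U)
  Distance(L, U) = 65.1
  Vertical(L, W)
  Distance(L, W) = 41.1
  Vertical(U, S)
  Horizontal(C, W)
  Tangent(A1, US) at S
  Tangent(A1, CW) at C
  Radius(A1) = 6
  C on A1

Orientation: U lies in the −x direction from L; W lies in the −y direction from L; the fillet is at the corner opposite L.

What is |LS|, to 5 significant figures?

73.960

L is at the origin; LU is horizontal with |LU| = 65.1 and U on the −x side, so U = (-65.100, 0.0000). L and W share the same x with |LW| = 41.1 and W on the −y side, so W = (0.0000, -41.100). The virtual corner opposite L is at (-65.100, -41.100). Since A1 is tangent to US there, ES ⟂ US and since A1 is tangent to CW there, EC ⟂ CW, with radius 6.0, so the center E sits 6.0 in from both sides at E = (-59.100, -35.100). That places the tangent points at S = (-65.100, -35.100) on US and C = (-59.100, -41.100) on CW. Then |LS| = |S − L| = 73.960.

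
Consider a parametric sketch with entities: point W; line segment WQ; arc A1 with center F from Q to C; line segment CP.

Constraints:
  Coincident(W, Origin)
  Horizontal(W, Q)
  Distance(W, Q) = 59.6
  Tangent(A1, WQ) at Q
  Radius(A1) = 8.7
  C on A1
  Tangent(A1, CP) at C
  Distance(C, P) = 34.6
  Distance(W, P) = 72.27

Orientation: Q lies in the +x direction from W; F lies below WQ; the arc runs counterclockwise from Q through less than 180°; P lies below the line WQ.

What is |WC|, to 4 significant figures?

52.05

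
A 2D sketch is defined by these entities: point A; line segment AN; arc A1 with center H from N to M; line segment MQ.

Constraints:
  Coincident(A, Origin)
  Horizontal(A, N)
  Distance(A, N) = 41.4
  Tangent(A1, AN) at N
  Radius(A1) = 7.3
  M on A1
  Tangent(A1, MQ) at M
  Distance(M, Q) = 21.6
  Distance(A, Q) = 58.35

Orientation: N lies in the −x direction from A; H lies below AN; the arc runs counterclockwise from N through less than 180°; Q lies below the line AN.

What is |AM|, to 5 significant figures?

49.066

A is at the origin; A and N share the same y with |AN| = 41.4 and N on the −x side, so N = (-41.400, 0.0000). Since A1 is tangent to AN there, HN ⟂ AN, so H = N + (0, -7.3) = (-41.400, -7.3000). Since HM ⟂ MQ (tangency), |HQ| = √(7.3² + 21.6²) = 22.800 regardless of where M sits on A1. So Q lies on both circle(A, 58.35) and circle(H, 22.800); the below-AN intersection is Q = (-51.274, -27.851). M is the foot of the tangent from Q: M = (-48.646, -6.4117).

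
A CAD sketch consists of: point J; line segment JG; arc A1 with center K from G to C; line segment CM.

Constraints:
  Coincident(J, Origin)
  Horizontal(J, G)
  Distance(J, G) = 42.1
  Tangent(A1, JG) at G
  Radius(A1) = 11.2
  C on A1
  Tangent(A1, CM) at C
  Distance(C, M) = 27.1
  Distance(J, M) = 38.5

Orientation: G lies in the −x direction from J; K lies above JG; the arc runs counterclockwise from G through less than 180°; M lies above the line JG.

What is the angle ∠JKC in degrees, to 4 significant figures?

7.494°

J is at the origin; J and G share the same y with |JG| = 42.1 and G on the −x side, so G = (-42.10, 0.000). The tangent condition forces KG to be normal to JG, so K = G + (0, 11.2) = (-42.10, 11.20). Since KC ⟂ CM (tangency), |KM| = √(11.2² + 27.1²) = 29.32 regardless of where C sits on A1. So M lies on both circle(J, 38.5) and circle(K, 29.32); the above-JG intersection is M = (-21.42, 31.99). C is the foot of the tangent from M: C = (-31.74, 6.934).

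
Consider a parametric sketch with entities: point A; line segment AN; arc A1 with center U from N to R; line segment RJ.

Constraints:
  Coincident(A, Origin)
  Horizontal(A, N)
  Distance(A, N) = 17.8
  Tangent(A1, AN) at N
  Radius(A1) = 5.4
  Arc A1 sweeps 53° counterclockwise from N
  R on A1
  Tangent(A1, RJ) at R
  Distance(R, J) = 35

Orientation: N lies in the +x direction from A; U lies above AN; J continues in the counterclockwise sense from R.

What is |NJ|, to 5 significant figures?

39.371

A is at the origin; A and N share the same y with |AN| = 17.8 and N on the +x side, so N = (17.800, 0.0000). The tangent condition forces UN to be normal to AN, so U = N + (0, 5.4) = (17.800, 5.4000). On A1, N sits at bearing -90° from U; a 53° counterclockwise sweep puts R at bearing -37°, so R = U + 5.4·(cos -37°, sin -37°) = (22.113, 2.1502). A1 meets RJ tangentially, so UR is at right angles to RJ, so RJ runs along (−sin -37°, cos -37°); with |RJ| = 35.0, J = (43.176, 30.102). Then |NJ| = |J − N| = 39.371.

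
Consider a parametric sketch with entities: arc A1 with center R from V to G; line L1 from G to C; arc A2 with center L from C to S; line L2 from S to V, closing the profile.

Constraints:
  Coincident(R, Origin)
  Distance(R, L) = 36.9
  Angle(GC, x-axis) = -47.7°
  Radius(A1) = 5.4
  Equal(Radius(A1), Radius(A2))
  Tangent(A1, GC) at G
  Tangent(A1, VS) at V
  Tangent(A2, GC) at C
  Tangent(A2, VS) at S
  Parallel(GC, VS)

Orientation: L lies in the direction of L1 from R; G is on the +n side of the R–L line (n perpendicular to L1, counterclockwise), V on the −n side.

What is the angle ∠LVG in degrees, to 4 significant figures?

81.67°

R is at the origin and L lies 36.9 along u from R, so L = 36.9·u = (24.83, -27.29). Tangency of A1 to both parallel lines with radius 5.4 puts G and V at R ± 5.4·n: G = (3.994, 3.634), V = (-3.994, -3.634). Then cos ∠LVG = VL·VG / (|VL||VG|), giving 81.67°.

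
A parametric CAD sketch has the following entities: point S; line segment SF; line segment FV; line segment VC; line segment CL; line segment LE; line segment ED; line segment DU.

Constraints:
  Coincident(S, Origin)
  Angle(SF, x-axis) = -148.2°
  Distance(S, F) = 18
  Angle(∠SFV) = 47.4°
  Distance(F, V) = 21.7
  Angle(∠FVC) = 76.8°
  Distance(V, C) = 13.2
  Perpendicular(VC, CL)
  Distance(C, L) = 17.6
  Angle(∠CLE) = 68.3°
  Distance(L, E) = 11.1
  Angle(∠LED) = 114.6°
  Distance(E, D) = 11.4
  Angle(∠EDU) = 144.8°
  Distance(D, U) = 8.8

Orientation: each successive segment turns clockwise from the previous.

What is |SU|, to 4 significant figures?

14.10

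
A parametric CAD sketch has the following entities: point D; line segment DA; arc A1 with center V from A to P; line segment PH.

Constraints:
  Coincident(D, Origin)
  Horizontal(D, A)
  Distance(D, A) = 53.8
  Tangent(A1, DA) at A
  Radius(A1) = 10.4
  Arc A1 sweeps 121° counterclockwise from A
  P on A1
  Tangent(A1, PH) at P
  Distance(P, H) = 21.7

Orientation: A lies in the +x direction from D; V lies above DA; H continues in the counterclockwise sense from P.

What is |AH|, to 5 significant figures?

34.431

D is at the origin; D and A share the same y with |DA| = 53.8 and A on the +x side, so A = (53.800, 0.0000). Since A1 is tangent to DA there, VA ⟂ DA, so V = A + (0, 10.4) = (53.800, 10.400). On A1, A sits at bearing -90° from V; a 121° counterclockwise sweep puts P at bearing 31°, so P = V + 10.4·(cos 31°, sin 31°) = (62.715, 15.756). The tangent condition forces VP to be normal to PH, so PH runs along (−sin 31°, cos 31°); with |PH| = 21.7, H = (51.538, 34.357). Then |AH| = |H − A| = 34.431.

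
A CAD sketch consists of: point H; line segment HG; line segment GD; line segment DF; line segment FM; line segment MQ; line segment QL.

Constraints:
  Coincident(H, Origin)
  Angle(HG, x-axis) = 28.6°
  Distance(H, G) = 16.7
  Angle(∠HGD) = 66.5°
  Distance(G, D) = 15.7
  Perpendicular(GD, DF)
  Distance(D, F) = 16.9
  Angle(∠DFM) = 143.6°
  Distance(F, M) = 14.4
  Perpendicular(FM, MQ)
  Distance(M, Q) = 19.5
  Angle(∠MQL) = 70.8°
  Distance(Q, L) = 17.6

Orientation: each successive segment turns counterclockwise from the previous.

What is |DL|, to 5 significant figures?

11.963

H is at the origin; HG runs at 28.6° with length 16.7, so G = (14.662, 7.9942). ∠HGD = 66.5° gives GD at 142.10° from the x-axis; with |GD| = 15.7, D = (2.2737, 17.638). GD ⟂ DF, so DF runs at -127.90°; with |DF| = 16.9, F = (-8.1077, 4.3029). ∠DFM = 143.6° gives FM at -91.500° from the x-axis; with |FM| = 14.4, M = (-8.4847, -10.092). FM ⟂ MQ, so MQ runs at -1.5000°; with |MQ| = 19.5, Q = (11.009, -10.603). ∠MQL = 70.8° gives QL at 107.70° from the x-axis; with |QL| = 17.6, L = (5.6577, 6.1642). Then |DL| = |L − D| = 11.963.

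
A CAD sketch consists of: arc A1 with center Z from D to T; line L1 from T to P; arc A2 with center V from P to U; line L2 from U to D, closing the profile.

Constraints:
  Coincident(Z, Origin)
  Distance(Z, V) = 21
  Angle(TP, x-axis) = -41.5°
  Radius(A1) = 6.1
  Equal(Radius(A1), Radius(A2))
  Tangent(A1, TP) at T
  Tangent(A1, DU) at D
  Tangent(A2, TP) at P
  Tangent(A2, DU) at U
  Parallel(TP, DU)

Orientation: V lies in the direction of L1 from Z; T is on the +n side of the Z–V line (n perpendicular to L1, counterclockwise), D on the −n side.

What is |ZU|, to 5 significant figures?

21.868

Tangency of A1 to both parallel lines with radius 6.1 puts T and D at Z ± 6.1·n: T = (4.0420, 4.5686), D = (-4.0420, -4.5686). Equal radii place P and U the same way about V: P = V + 6.1·n = (19.770, -9.3464), U = V − 6.1·n = (11.686, -18.484). Then |ZU| = |U − Z| = 21.868.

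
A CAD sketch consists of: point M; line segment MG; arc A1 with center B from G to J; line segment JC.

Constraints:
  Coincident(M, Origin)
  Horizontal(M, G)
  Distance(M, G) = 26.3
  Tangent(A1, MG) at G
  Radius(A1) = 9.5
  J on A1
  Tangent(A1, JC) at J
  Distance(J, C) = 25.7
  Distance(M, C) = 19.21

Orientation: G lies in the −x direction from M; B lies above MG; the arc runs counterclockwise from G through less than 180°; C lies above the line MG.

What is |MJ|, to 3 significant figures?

20.2

Checks: M = (0.00, 0.00) ✓; |BJ| = 9.500 ✓; ∠(BJ, JC) = 90.00° ✓; |JC| = 25.70 ✓; |MC| = 19.21 ✓.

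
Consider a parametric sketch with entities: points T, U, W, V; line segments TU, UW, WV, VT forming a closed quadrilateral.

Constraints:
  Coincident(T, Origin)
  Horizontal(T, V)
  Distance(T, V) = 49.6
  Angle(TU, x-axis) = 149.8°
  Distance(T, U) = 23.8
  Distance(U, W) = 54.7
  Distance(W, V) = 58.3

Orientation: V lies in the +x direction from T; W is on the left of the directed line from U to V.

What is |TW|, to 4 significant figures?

53.20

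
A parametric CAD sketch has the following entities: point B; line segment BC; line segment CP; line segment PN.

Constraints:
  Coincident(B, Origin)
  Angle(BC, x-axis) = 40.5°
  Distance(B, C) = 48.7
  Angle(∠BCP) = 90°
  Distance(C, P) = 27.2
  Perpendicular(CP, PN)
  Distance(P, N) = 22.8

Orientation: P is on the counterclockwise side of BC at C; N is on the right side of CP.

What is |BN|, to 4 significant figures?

76.50

B is at the origin; BC runs at 40.5° with length 48.7, so C = 48.7·(cos 40.5°, sin 40.5°) = (37.03, 31.63). ∠BCP = 90.0°, so CP runs at 40.5° + (180° − 90.0°) = 130.5° from the x-axis; with |CP| = 27.2, P = C + 27.2·(cos 130.5°, sin 130.5°) = (19.37, 52.31). The perpendicularity gives PN at right angles to CP; with |PN| = 22.8 on the right of CP, N = P + 22.8·(0.7604, 0.6494) = (36.70, 67.12). Then |BN| = |N − B| = 76.50.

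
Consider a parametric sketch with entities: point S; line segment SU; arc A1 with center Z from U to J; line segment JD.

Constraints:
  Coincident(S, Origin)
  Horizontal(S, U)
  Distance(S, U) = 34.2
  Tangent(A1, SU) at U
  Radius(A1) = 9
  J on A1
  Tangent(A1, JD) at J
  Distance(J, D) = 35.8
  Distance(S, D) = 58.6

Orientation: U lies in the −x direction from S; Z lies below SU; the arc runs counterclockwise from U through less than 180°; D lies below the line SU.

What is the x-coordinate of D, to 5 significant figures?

-36.503

S is at the origin; S and U share the same y with |SU| = 34.2 and U on the −x side, so U = (-34.200, 0.0000). A1 meets SU tangentially, so ZU is at right angles to SU, so Z = U + (0, -9) = (-34.200, -9.0000). Since ZJ ⟂ JD (tangency), |ZD| = √(9.0² + 35.8²) = 36.914 regardless of where J sits on A1. So D lies on both circle(S, 58.6) and circle(Z, 36.914); the below-SU intersection is D = (-36.503, -45.842). J is the foot of the tangent from D: J = (-43.048, -10.645).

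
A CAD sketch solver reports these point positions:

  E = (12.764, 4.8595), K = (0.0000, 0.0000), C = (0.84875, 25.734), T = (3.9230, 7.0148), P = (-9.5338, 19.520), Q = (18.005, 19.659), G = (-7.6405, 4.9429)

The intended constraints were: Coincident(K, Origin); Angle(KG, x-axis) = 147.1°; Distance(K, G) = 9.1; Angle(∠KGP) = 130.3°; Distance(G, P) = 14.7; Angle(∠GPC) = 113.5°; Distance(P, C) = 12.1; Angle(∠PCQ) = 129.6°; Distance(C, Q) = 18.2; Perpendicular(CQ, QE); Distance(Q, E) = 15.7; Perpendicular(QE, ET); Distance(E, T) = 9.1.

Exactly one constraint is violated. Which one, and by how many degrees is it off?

Perpendicular(QE, ET) — off by 5.80°.

K = (0.00, 0.00) ✓; KG at 147.1° ✓; |KG| = 9.100 ✓; ∠KGP = 130.3° ✓; |GP| = 14.70 ✓; ∠GPC = 113.5° ✓; |PC| = 12.10 ✓; ∠PCQ = 129.6° ✓; |CQ| = 18.20 ✓; ∠(CQ, QE) = 90.00° ✓; |QE| = 15.70 ✓; ∠(QE, ET) = 84.20° ✗; |ET| = 9.100 ✓.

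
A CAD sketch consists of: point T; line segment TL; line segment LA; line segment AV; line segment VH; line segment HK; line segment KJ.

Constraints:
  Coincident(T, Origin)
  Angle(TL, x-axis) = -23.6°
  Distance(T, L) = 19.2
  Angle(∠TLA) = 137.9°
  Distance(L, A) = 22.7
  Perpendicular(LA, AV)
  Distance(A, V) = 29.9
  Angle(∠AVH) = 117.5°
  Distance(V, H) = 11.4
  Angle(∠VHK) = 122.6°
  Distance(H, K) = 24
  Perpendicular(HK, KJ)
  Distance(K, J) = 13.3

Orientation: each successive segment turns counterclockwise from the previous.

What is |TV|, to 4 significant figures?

40.68

T is at the origin; TL runs at -23.6° with length 19.2, so L = (17.59, -7.687). ∠TLA = 137.9° gives LA at 18.50° from the x-axis; with |LA| = 22.7, A = (39.12, -0.4839). LA is perpendicular to AV, so AV runs at 108.5°; with |AV| = 29.9, V = (29.63, 27.87). Then |TV| = |V − T| = 40.68.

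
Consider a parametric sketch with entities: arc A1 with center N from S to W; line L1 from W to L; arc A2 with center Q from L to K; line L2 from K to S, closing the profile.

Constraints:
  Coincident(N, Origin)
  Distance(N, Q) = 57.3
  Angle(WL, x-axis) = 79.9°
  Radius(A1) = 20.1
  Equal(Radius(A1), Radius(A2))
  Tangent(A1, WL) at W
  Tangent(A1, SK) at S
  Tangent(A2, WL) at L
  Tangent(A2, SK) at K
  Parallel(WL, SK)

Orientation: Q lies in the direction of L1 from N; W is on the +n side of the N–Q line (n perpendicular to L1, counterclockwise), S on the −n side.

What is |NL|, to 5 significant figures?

60.723

Tangency of A1 to both parallel lines with radius 20.1 puts W and S at N ± 20.1·n: W = (-19.789, 3.5249), S = (19.789, -3.5249). Equal radii place L and K the same way about Q: L = Q + 20.1·n = (-9.7400, 59.937), K = Q − 20.1·n = (29.837, 52.887). Then |NL| = |L − N| = 60.723.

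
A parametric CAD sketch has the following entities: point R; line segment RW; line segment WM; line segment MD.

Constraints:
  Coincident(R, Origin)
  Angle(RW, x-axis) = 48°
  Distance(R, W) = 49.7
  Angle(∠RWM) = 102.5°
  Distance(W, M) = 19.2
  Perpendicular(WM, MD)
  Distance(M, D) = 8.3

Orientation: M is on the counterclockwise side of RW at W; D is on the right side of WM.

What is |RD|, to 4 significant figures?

64.24

R is at the origin; RW runs at 48.0° with length 49.7, so W = 49.7·(cos 48.0°, sin 48.0°) = (33.26, 36.93). ∠RWM = 102.5°, so WM runs at 48.0° + (180° − 102.5°) = 125.5° from the x-axis; with |WM| = 19.2, M = W + 19.2·(cos 125.5°, sin 125.5°) = (22.11, 52.57). WM ⟂ MD; with |MD| = 8.3 on the right of WM, D = M + 8.3·(0.8141, 0.5807) = (28.86, 57.39). Then |RD| = |D − R| = 64.24.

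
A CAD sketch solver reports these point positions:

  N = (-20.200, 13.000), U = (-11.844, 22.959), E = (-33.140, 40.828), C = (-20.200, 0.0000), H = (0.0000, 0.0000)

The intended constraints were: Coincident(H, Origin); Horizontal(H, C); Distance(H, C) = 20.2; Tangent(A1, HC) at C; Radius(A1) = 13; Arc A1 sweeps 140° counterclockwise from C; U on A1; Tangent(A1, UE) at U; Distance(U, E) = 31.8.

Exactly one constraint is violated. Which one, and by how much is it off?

Distance(U, E) = 31.8 — off by 4.00.

H = (0.00, 0.00) ✓; H.y = 0.00, C.y = 0.00 ✓; |HC| = 20.20 ✓; ∠(NC, CH) = 90.00° ✓; |NC| = 13.00 ✓; bearing(N→U) − bearing(N→C) = 140.0° ✓; |NU| = 13.00 ✓; ∠(NU, UE) = 90.00° ✓; |UE| = 27.80 ✗.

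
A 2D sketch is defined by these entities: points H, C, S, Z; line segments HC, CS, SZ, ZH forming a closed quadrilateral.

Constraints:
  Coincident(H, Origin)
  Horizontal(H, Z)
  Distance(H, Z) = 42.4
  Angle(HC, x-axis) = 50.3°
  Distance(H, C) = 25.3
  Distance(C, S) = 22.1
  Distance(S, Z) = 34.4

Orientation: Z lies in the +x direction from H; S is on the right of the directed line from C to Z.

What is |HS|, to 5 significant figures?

8.0892

H is at the origin; HZ is horizontal with |HZ| = 42.4 and Z in +x, so Z = (42.4, 0). HC runs at 50.3° with |HC| = 25.3, so C = (16.161, 19.466). S is determined by |CS| = 22.1 and |SZ| = 34.4 together: it lies at the intersection of circle(C, 22.1) and circle(Z, 34.4). With |CZ| = 32.671, the foot of the radical line on CZ is 5.7001 from C and the perpendicular offset is √(22.1² − 5.7001²) = 21.352. Taking the right-of-CZ solution: S = (8.0169, -1.0789).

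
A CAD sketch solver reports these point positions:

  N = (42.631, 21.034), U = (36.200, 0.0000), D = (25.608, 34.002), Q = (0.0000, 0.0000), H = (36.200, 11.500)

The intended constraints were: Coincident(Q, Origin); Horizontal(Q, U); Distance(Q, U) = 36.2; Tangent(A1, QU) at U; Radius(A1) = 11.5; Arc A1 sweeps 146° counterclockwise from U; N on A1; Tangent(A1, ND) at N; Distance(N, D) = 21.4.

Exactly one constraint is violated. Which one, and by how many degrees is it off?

Tangent(A1, ND) at N — off by 3.30°.

Q = (0.00, 0.00) ✓; Q.y = 0.00, U.y = 0.00 ✓; |QU| = 36.20 ✓; ∠(HU, UQ) = 90.00° ✓; |HU| = 11.50 ✓; bearing(H→N) − bearing(H→U) = 146.0° ✓; |HN| = 11.50 ✓; ∠(HN, ND) = 93.30° ✗; |ND| = 21.40 ✓.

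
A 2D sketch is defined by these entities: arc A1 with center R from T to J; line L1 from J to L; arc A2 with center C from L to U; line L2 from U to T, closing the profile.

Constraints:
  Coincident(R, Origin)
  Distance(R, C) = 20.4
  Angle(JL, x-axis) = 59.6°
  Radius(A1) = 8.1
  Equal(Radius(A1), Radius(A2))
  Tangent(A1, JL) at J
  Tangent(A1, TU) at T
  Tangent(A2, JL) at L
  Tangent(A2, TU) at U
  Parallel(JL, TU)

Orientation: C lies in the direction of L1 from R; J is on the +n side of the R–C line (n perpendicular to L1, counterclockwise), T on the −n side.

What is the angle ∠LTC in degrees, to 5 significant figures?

16.798°

The slot axis is L1's direction at 59.6°, so u = (cos 59.6°, sin 59.6°) = (0.50603, 0.86251) and n = (−sin 59.6°, cos 59.6°) = (-0.86251, 0.50603). R is at the origin and C lies 20.4 along u from R, so C = 20.4·u = (10.323, 17.595). Tangency of A1 to both parallel lines with radius 8.1 puts J and T at R ± 8.1·n: J = (-6.9864, 4.0989), T = (6.9864, -4.0989). Equal radii place L and U the same way about C: L = C + 8.1·n = (3.3367, 21.694), U = C − 8.1·n = (17.309, 13.496). Then cos ∠LTC = TL·TC / (|TL||TC|), giving 16.798°.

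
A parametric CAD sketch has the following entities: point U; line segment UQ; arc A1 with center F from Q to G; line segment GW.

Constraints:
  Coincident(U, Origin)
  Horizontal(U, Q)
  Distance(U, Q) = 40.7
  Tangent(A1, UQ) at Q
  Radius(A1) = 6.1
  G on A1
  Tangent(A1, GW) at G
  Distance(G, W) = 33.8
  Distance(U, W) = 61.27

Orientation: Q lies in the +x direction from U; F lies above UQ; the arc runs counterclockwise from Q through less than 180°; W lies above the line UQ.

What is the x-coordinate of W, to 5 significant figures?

46.444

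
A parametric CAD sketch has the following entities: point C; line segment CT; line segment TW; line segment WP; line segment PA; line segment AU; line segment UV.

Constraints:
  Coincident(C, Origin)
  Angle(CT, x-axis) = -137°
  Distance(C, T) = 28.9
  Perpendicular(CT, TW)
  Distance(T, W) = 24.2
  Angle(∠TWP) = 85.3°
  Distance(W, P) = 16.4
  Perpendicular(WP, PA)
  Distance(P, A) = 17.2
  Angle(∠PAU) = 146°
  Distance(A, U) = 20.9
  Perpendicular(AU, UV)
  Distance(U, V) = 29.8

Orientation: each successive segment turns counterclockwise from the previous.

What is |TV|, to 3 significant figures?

22.8

C is at the origin; CT runs at -137.0° with length 28.9, so T = (-21.1, -19.7). CT is perpendicular to TW, so TW runs at -47.0°; with |TW| = 24.2, W = (-4.63, -37.4). ∠TWP = 85.3° gives WP at 47.7° from the x-axis; with |WP| = 16.4, P = (6.41, -25.3). The perpendicularity gives PA at right angles to WP, so PA runs at 138°; with |PA| = 17.2, A = (-6.32, -13.7). ∠PAU = 146.0° gives AU at 172° from the x-axis; with |AU| = 20.9, U = (-27.0, -10.7). AU is perpendicular to UV, so UV runs at -98.3°; with |UV| = 29.8, V = (-31.3, -40.2). Then |TV| = |V − T| = 22.8.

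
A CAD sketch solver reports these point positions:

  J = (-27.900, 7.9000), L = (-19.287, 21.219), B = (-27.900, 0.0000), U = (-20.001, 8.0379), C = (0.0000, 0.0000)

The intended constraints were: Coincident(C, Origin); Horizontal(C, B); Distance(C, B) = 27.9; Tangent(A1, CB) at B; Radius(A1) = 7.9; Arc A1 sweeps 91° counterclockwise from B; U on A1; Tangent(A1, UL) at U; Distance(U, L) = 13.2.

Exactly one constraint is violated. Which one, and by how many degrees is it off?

Tangent(A1, UL) at U — off by 4.10°.

C = (0.00, 0.00) ✓; C.y = 0.00, B.y = 0.00 ✓; |CB| = 27.90 ✓; ∠(JB, BC) = 90.00° ✓; |JB| = 7.900 ✓; bearing(J→U) − bearing(J→B) = 91.00° ✓; |JU| = 7.900 ✓; ∠(JU, UL) = 94.10° ✗; |UL| = 13.20 ✓.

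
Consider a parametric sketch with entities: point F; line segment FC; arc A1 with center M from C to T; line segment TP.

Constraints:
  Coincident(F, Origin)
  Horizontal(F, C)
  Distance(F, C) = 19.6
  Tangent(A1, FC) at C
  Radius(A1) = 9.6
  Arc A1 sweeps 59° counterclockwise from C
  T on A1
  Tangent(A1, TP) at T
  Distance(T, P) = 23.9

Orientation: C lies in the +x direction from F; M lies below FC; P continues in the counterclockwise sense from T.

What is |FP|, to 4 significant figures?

25.16

F is at the origin; FC is horizontal with |FC| = 19.6 and C on the +x side, so C = (19.60, 0.000). A1 meets FC tangentially, so MC is at right angles to FC, so M = C + (0, -9.6) = (19.60, -9.600). On A1, C sits at bearing 90° from M; a 59° counterclockwise sweep puts T at bearing 149°, so T = M + 9.6·(cos 149°, sin 149°) = (11.37, -4.656). Since A1 is tangent to TP there, MT ⟂ TP, so TP runs along (−sin 149°, cos 149°); with |TP| = 23.9, P = (-0.9382, -25.14). Then |FP| = |P − F| = 25.16.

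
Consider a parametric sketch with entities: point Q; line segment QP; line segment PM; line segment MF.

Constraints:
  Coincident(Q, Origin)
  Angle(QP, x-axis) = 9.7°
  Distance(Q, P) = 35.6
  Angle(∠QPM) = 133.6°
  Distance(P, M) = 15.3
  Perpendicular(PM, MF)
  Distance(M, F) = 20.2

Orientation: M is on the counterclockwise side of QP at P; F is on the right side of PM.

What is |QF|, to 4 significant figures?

60.85

∠QPM = 133.6°, so PM runs at 9.7° + (180° − 133.6°) = 56.10° from the x-axis; with |PM| = 15.3, M = P + 15.3·(cos 56.10°, sin 56.10°) = (43.62, 18.70). PM ⟂ MF; with |MF| = 20.2 on the right of PM, F = M + 20.2·(0.8300, -0.5577) = (60.39, 7.431). Then |QF| = |F − Q| = 60.85.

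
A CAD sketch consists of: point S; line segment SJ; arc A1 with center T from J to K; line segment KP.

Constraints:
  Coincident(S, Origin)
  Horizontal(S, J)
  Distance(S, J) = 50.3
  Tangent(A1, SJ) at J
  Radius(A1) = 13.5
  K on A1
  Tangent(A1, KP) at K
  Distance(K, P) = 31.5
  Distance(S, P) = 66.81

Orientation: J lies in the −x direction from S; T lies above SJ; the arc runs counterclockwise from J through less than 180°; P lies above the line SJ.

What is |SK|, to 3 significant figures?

41.3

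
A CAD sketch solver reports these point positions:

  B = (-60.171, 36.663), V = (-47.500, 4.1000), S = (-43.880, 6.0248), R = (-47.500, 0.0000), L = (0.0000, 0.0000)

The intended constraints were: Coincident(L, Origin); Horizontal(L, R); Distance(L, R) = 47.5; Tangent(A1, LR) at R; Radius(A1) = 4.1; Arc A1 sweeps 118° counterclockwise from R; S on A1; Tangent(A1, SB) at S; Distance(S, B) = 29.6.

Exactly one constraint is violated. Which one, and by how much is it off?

Distance(S, B) = 29.6 — off by 5.10.

L = (0.00, 0.00) ✓; L.y = 0.00, R.y = 0.00 ✓; |LR| = 47.50 ✓; ∠(VR, RL) = 90.00° ✓; |VR| = 4.100 ✓; bearing(V→S) − bearing(V→R) = 118.0° ✓; |VS| = 4.100 ✓; ∠(VS, SB) = 90.00° ✓; |SB| = 34.70 ✗.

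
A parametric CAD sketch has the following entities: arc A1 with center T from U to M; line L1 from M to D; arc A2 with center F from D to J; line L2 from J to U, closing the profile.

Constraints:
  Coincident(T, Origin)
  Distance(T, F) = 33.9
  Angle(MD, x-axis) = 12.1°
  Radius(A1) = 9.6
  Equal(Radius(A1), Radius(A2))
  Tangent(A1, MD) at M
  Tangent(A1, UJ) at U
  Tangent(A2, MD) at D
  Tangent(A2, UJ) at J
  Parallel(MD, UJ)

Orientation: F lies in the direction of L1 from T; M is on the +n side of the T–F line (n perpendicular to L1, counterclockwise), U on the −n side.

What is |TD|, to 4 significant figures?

35.23

Tangency of A1 to both parallel lines with radius 9.6 puts M and U at T ± 9.6·n: M = (-2.012, 9.387), U = (2.012, -9.387). Equal radii place D and J the same way about F: D = F + 9.6·n = (31.13, 16.49), J = F − 9.6·n = (35.16, -2.281). Then |TD| = |D − T| = 35.23.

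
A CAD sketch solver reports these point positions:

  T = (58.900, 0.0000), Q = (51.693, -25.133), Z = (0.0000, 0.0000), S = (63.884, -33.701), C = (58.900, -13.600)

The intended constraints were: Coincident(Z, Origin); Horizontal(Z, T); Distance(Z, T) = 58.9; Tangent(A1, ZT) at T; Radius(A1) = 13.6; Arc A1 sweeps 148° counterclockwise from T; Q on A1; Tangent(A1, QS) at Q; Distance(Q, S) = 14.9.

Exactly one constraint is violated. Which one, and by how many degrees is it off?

Tangent(A1, QS) at Q — off by 3.10°.

Z = (0.00, 0.00) ✓; Z.y = 0.00, T.y = 0.00 ✓; |ZT| = 58.90 ✓; ∠(CT, TZ) = 90.00° ✓; |CT| = 13.60 ✓; bearing(C→Q) − bearing(C→T) = 148.0° ✓; |CQ| = 13.60 ✓; ∠(CQ, QS) = 93.10° ✗; |QS| = 14.90 ✓.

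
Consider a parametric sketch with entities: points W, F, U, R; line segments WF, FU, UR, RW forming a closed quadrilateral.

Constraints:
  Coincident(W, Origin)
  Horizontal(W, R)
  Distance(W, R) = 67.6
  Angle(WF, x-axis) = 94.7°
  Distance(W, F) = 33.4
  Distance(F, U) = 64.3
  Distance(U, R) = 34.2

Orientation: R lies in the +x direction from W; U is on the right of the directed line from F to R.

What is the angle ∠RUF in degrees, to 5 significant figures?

99.834°

W is at the origin; W and R share the same y with |WR| = 67.6 and R in +x, so R = (67.6, 0). WF runs at 94.7° with |WF| = 33.4, so F = (-2.7367, 33.288). U is determined by |FU| = 64.3 and |UR| = 34.2 together: it lies at the intersection of circle(F, 64.3) and circle(R, 34.2). With |FR| = 77.816, the foot of the radical line on FR is 57.958 from F and the perpendicular offset is √(64.3² − 57.958²) = 27.844. Taking the right-of-FR solution: U = (37.740, -16.674).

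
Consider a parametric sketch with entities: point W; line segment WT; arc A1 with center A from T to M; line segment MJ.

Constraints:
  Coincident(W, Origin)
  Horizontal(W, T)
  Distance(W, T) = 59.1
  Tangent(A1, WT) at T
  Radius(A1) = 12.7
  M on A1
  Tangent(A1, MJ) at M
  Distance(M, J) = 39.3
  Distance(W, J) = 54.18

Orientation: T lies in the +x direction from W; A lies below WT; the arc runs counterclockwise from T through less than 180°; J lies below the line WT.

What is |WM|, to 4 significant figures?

48.05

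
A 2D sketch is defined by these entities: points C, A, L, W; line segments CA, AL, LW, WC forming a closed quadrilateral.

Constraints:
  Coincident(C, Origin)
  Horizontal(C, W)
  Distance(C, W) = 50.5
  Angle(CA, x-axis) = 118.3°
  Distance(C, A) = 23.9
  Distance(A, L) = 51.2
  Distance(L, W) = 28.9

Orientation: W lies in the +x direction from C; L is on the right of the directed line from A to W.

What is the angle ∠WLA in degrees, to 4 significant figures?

105.9°

C is at the origin; C and W share the same y with |CW| = 50.5 and W in +x, so W = (50.5, 0). CA runs at 118.3° with |CA| = 23.9, so A = (-11.33, 21.04). L is determined by |AL| = 51.2 and |LW| = 28.9 together: it lies at the intersection of circle(A, 51.2) and circle(W, 28.9). With |AW| = 65.31, the foot of the radical line on AW is 46.33 from A and the perpendicular offset is √(51.2² − 46.33²) = 21.79. Taking the right-of-AW solution: L = (25.51, -14.51).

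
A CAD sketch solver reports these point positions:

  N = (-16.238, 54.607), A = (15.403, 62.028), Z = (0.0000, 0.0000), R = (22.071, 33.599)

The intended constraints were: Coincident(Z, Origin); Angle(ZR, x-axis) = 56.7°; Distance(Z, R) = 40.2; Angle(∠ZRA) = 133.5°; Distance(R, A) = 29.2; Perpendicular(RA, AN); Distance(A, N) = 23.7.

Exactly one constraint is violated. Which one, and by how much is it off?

Distance(A, N) = 23.7 — off by 8.80.

Z = (0.00, 0.00) ✓; ZR at 56.70° ✓; |ZR| = 40.20 ✓; ∠ZRA = 133.5° ✓; |RA| = 29.20 ✓; ∠(RA, AN) = 90.00° ✓; |AN| = 32.50 ✗.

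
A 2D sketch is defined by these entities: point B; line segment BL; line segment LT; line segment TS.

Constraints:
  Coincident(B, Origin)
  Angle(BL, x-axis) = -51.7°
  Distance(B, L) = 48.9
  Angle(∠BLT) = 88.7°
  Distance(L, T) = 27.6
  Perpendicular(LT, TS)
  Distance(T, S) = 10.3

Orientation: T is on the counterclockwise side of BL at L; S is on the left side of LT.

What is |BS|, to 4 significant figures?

46.81

B is at the origin; BL runs at -51.7° with length 48.9, so L = 48.9·(cos -51.7°, sin -51.7°) = (30.31, -38.38). ∠BLT = 88.7°, so LT runs at -51.7° + (180° − 88.7°) = 39.60° from the x-axis; with |LT| = 27.6, T = L + 27.6·(cos 39.60°, sin 39.60°) = (51.57, -20.78). LT is perpendicular to TS; with |TS| = 10.3 on the left of LT, S = T + 10.3·(-0.6374, 0.7705) = (45.01, -12.85). Then |BS| = |S − B| = 46.81.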